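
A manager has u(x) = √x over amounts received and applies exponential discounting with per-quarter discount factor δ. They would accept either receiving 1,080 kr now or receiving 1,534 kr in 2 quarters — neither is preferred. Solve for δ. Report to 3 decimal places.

Indifference means u(1080) = δ^2 · u(1534), so δ^2 = u(1080)/u(1534).
Since u(x) = √x, δ^2 = √(1080/1534) = 0.83907.
So δ = 0.83907^(1/2) ≈ 0.916.

δ ≈ 0.916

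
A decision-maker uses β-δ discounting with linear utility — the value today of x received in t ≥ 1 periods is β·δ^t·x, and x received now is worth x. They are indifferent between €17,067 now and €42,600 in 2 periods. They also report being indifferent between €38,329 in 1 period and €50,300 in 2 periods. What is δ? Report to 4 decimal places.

The second indifference involves only future payoffs, so β cancels: β·δ^1·38329 = β·δ^2·50300, giving δ = 38329/50300 = 0.76201.

δ ≈ 0.7620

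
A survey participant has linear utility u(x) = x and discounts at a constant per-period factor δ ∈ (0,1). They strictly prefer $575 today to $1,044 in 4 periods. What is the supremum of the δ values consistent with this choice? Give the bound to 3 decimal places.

δ < 0.861

Under u(x) = x this choice says 575 > δ^4·1044.
Dividing by 1044: δ^4 < 0.55077. Both sides are positive, so the 4th root keeps the direction.
δ < 0.55077^(1/4) = 0.861.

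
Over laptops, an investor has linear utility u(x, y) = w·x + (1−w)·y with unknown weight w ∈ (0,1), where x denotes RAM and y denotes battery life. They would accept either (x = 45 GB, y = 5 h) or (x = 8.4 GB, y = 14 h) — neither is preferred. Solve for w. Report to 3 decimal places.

u(45,5) = u(8.4,14) means w·45 + (1−w)·5 = w·8.4 + (1−w)·14.
w·(45−8.4) = (1−w)·(14−5), i.e. w·36.6 = (1−w)·9.
So w/(1−w) = 9/36.6 = 0.2459, giving w = 9/(36.6+9) = 0.197.

w = 0.197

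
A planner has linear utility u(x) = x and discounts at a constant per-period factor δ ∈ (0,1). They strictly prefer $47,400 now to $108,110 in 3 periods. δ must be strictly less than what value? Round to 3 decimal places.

Under u(x) = x this choice says 47400 > δ^3·108110.
So δ^3 < 47400/108110 = 0.43844; taking the cube root of both positive sides preserves the inequality.
δ < (47400/108110)^(1/3) ≈ 0.760.

δ < 0.760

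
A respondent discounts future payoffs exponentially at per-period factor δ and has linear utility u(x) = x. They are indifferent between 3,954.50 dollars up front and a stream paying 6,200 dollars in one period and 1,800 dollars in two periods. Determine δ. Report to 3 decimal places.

δ ≈ 0.550

Equating present values: 3954.50 = 6200δ + 1800δ².
So 1800δ² + 6200δ − 3954.50 = 0.
The positive root is δ = [−6200 + √(6200² + 4·1800·3954.50)] / (2·1800) = (−6200 + 8180.000)/3600 ≈ 0.550.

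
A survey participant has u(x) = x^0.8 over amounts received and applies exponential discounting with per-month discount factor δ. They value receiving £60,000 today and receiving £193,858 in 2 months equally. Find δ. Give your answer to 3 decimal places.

δ ≈ 0.626

The payoff in 2 months is discounted by δ^2, so u(60000) = δ^2·u(193858) and δ^2 = u(60000)/u(193858).
With u(x) = x^0.8: δ^2 = 60000^0.8/193858^0.8 = (60000/193858)^0.8 = 0.39132.
So δ = 0.39132^(1/2) ≈ 0.626.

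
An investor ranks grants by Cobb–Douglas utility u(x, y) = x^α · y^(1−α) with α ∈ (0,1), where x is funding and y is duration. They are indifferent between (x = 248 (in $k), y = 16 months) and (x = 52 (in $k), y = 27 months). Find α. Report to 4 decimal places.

The Cobb–Douglas utilities coincide, so 248^α·16^(1−α) = 52^α·27^(1−α).
Rearrange to (248/52)^α = (27/16)^(1−α) and take logs: α·1.5621850 = (1−α)·0.5232481.
Thus α·(2.0854331) = 0.5232481, so α = 0.5232481/2.0854331 ≈ 0.2509.

α ≈ 0.2509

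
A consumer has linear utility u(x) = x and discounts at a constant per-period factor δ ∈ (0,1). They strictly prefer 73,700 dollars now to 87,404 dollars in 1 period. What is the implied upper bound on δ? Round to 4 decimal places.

The preference means 73700 > δ·87404.
Dividing through by 87404 gives δ < 0.84321.

δ < 0.8432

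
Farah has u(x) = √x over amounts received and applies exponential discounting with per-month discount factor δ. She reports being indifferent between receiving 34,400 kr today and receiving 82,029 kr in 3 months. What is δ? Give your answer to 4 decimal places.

δ ≈ 0.8652

Equating discounted utilities: u(34400) = δ^3·u(82029) ⇒ δ^3 = u(34400)/u(82029).
Since u(x) = √x, δ^3 = √(34400/82029) = 0.64758.
So δ = 0.64758^(1/3) ≈ 0.8652.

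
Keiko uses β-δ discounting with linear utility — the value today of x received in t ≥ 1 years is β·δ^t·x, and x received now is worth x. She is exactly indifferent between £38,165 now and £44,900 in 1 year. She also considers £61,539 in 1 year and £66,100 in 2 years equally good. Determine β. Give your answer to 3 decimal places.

β ≈ 0.913

From the later pair, β·δ^1·61539 = β·δ^2·66100; dividing through, δ = 61539/66100 = 0.93100.
Now use the now-vs-future pair: 38165 = β·δ·44900 gives β = 38165/(0.93100·44900) ≈ 0.913.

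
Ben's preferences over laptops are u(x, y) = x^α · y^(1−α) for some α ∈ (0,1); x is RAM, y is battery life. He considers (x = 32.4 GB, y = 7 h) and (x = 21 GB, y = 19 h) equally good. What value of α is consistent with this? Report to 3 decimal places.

α ≈ 0.697

Indifference: 32.4^α · 7^(1−α) = 21^α · 19^(1−α).
(32.4/21)^α = (19/7)^(1−α); take logs: α·ln(32.4/21) = (1−α)·ln(19/7), i.e. α·0.433636 = (1−α)·0.998529.
With A = 0.433636 and B = 0.998529: α·A = (1−α)·B, so α = B/(A+B) = 0.998529/1.432165 ≈ 0.697.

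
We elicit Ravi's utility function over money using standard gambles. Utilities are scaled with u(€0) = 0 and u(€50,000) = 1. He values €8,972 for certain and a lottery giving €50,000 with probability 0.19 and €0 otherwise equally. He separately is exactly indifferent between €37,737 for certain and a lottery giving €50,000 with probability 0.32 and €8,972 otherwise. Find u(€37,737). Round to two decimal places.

First, u(€8,972) = 0.19·u(€50,000) + 0.81·u(€0) = 0.19.
Then u(€37,737) = 0.32·u(€50,000) + 0.68·u(€8,972) = 0.32·1.00 + 0.68·0.19 = 0.4492.

0.45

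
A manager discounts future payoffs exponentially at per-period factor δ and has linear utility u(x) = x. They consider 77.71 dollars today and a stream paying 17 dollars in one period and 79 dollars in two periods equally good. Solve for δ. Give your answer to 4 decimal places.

Equating present values: 77.71 = 17δ + 79δ².
That is, 79δ² + 17δ − 77.71 = 0, a quadratic in δ.
By the quadratic formula (taking the positive root), δ = (−17 + √24845.36) / 158 ≈ 0.8900.

δ ≈ 0.8900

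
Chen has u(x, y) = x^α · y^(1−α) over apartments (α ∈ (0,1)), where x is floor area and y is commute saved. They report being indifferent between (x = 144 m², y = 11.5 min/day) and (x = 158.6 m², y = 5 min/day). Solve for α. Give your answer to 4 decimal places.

Set the two utilities equal: 144^α·11.5^(1−α) = 158.6^α·5^(1−α).
Rearrange to (144/158.6)^α = (5/11.5)^(1−α) and take logs: α·-0.0965720 = (1−α)·-0.8329091.
So α/(1−α) = (-0.8329091)/(-0.0965720) = 8.6247473, and α = 8.6247473/9.6247473 ≈ 0.8961.

α ≈ 0.8961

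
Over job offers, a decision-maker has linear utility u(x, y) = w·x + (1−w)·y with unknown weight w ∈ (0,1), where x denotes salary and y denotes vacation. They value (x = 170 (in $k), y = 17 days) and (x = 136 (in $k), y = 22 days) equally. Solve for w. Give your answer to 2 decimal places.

w = 0.13

Equating utilities: w·170 + (1−w)·17 = w·136 + (1−w)·22.
Collecting terms: w·34 = (1−w)·5.
Hence w = 5/(34+5) = 5/39 = 0.13.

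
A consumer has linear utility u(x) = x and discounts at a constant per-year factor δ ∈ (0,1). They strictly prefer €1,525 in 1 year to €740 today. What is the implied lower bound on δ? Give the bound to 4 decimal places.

δ > 0.4852

Comparing present values: 740 < δ·1525.
Dividing through by 1525 gives δ > 0.48525.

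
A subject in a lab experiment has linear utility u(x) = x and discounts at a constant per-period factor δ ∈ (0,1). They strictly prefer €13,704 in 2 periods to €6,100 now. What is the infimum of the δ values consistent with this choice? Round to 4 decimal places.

Comparing present values: 6100 < δ^2·13704.
So δ^2 > 6100/13704 = 0.44513; taking the square root of both positive sides preserves the inequality.
δ > 0.44513^(1/2) = 0.6672.

δ > 0.6672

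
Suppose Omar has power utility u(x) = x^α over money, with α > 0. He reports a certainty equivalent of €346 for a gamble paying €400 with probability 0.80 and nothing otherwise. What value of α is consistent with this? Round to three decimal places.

Since u(0) = 0, the lottery's EU is 0.80·400^α.
Setting u(346) equal to that: 346^α = 0.80·400^α ⇒ (346/400)^α = 0.80.
Taking logs: α·ln(346/400) = ln(0.80), so α = -0.223144 / -0.145026 ≈ 1.539.

α ≈ 1.539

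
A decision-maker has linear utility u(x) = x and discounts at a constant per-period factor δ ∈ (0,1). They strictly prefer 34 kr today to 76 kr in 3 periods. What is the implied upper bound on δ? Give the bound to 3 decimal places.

The preference means 34 > δ^3·76.
So δ^3 < 34/76 = 0.44737; taking the cube root of both positive sides preserves the inequality.
δ < (34/76)^(1/3) ≈ 0.765.

δ < 0.765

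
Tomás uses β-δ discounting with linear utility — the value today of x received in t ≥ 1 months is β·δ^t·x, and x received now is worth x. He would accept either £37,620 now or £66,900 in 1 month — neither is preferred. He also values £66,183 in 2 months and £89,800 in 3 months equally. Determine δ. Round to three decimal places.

δ ≈ 0.737

The second indifference involves only future payoffs, so β cancels: β·δ^2·66183 = β·δ^3·89800, giving δ = 66183/89800 = 0.73700.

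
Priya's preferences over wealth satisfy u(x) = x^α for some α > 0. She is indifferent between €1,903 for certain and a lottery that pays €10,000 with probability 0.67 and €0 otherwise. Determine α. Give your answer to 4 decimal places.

Since u(0) = 0, the lottery's EU is 0.67·10000^α.
Equating: 1903^α = 0.67·10000^α, i.e. 0.1903^α = 0.67.
Taking logs: α·ln(1903/10000) = ln(0.67), so α = -0.4004776 / -1.6591535 ≈ 0.2414.

α ≈ 0.2414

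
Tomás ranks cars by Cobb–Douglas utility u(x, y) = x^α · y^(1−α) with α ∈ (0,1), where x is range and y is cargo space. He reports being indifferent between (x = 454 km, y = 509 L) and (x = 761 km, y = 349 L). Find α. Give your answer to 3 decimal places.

α ≈ 0.422

The Cobb–Douglas utilities coincide, so 454^α·509^(1−α) = 761^α·349^(1−α).
Taking logs: α·ln 454 + (1−α)·ln 509 = α·ln 761 + (1−α)·ln 349, i.e. α·-0.516536 = (1−α)·-0.377376.
So α/(1−α) = (-0.377376)/(-0.516536) = 0.730590, and α = 0.730590/1.730590 ≈ 0.422.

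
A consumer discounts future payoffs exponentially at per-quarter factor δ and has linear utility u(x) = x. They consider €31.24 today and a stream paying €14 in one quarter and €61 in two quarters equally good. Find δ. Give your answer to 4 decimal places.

δ ≈ 0.6100

The stream is worth 14δ + 61δ² today, so 14δ + 61δ² = 31.24.
So 61δ² + 14δ − 31.24 = 0.
δ = (−14 + √(14² + 4·61·31.24)) / (2·61) = (−14 + √7818.56) / 122 ≈ 0.6100.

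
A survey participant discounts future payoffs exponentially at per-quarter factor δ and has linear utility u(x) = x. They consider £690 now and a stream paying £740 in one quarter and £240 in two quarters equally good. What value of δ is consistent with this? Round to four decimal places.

δ ≈ 0.7500

Equating present values: 690 = 740δ + 240δ².
Rearranged: 240δ² + 740δ − 690 = 0.
By the quadratic formula (taking the positive root), δ = (−740 + √1210000.00) / 480 ≈ 0.7500.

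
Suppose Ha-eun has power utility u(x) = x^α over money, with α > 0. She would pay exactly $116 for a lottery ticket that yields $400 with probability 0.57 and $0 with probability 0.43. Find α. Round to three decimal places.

α ≈ 0.454

Since u(0) = 0, the lottery's EU is 0.57·400^α.
Equating: 116^α = 0.57·400^α, i.e. 0.2900^α = 0.57.
Take logs: α = ln 0.57 / ln(116/400) ≈ 0.45410.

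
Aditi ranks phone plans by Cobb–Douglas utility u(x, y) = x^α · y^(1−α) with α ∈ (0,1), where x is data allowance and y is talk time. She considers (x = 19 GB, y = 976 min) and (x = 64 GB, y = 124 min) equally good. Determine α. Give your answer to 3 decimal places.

Indifference: 19^α · 976^(1−α) = 64^α · 124^(1−α).
Rearrange to (19/64)^α = (124/976)^(1−α) and take logs: α·-1.214444 = (1−α)·-2.063181.
Thus α·(-3.277625) = -2.063181, so α = -2.063181/-3.277625 ≈ 0.629.

α ≈ 0.629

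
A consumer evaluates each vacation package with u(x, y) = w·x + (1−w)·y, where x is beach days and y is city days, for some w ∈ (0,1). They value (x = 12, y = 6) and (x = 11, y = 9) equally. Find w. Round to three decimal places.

w = 0.750

u(12,6) = u(11,9) means w·12 + (1−w)·6 = w·11 + (1−w)·9.
w·(12−11) = (1−w)·(9−6), i.e. w·1 = (1−w)·3.
Hence w = 3/(1+3) = 3/4 = 0.750.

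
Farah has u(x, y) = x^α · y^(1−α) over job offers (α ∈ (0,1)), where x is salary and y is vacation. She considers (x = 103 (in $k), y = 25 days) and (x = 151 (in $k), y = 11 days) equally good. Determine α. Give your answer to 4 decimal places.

Set the two utilities equal: 103^α·25^(1−α) = 151^α·11^(1−α).
Taking logs: α·ln 103 + (1−α)·ln 25 = α·ln 151 + (1−α)·ln 11, i.e. α·-0.3825508 = (1−α)·-0.8209806.
With A = -0.3825508 and B = -0.8209806: α·A = (1−α)·B, so α = B/(A+B) = -0.8209806/-1.2035314 ≈ 0.6821.

α ≈ 0.6821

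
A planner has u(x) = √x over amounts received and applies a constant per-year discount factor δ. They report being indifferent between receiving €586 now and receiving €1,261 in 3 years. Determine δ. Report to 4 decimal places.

δ ≈ 0.8801

The payoff in 3 years is discounted by δ^3, so u(586) = δ^3·u(1261) and δ^3 = u(586)/u(1261).
With u(x) = √x: δ^3 = √586/√1261 = √(586/1261) = 0.68170.
Taking the cube root: δ = 0.68170^(1/3) ≈ 0.8801.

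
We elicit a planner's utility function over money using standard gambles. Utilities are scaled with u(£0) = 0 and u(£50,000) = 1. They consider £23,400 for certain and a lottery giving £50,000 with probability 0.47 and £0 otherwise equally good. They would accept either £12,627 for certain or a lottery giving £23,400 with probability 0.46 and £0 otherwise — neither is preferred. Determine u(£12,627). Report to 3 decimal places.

First, u(£23,400) = 0.47·u(£50,000) + 0.53·u(£0) = 0.47.
The second indifference gives u(£12,627) = 0.46·u(£23,400) + 0.54·u(£0) = 0.46·0.47 + 0.54·0.00 = 0.2162.

0.216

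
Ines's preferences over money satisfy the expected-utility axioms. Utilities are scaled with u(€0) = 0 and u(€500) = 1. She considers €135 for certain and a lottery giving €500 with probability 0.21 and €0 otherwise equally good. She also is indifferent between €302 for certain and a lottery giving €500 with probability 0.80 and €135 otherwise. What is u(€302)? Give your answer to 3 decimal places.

From the first indifference, u(€135) = 0.21·u(€500) + 0.79·u(€0) = 0.21·1 + 0.79·0 = 0.21.
The second indifference gives u(€302) = 0.80·u(€500) + 0.20·u(€135) = 0.80·1.00 + 0.20·0.21 = 0.8420.

0.842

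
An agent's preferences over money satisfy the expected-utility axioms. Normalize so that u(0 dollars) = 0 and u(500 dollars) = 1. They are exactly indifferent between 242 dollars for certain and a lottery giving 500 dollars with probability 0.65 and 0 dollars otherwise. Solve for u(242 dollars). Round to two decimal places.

u(242 dollars) equals the lottery's expected utility: 0.65·1 + 0.35·0 = 0.65.

0.65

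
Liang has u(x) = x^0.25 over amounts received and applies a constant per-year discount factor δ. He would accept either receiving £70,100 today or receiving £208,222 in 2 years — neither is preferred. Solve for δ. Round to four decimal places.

δ ≈ 0.8728

The payoff in 2 years is discounted by δ^2, so u(70100) = δ^2·u(208222) and δ^2 = u(70100)/u(208222).
Since u(x) = x^0.25, δ^2 = (70100/208222)^0.25 = 0.33666^0.25 = 0.76172.
Taking the square root: δ = 0.76172^(1/2) ≈ 0.8728.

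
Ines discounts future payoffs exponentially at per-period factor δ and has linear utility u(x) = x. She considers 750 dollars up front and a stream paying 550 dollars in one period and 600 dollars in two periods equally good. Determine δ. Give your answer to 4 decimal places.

δ ≈ 0.7500

Equating present values: 750 = 550δ + 600δ².
That is, 600δ² + 550δ − 750 = 0, a quadratic in δ.
δ = (−550 + √(550² + 4·600·750)) / (2·600) = (−550 + √2102500.00) / 1200 ≈ 0.7500.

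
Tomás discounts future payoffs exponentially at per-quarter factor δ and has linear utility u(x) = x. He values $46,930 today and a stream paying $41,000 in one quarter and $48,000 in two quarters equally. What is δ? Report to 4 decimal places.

Equating present values: 46930 = 41000δ + 48000δ².
Rearranged: 48000δ² + 41000δ − 46930 = 0.
The positive root is δ = [−41000 + √(41000² + 4·48000·46930)] / (2·48000) = (−41000 + 103400.000)/96000 ≈ 0.6500.

δ ≈ 0.6500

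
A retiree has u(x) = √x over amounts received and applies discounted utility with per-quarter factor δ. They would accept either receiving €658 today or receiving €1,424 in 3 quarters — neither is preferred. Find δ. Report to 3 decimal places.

δ ≈ 0.879

The payoff in 3 quarters is discounted by δ^3, so u(658) = δ^3·u(1424) and δ^3 = u(658)/u(1424).
With u(x) = √x: δ^3 = √658/√1424 = √(658/1424) = 0.67976.
Hence δ = (0.67976)^(1/3) = 0.87926.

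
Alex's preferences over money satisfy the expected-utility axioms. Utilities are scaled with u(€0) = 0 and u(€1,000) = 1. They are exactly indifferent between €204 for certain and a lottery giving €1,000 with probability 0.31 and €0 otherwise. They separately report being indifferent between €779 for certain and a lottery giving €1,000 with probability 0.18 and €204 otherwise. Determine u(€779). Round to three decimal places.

From the first indifference, u(€204) = 0.31·u(€1,000) + 0.69·u(€0) = 0.31·1 + 0.69·0 = 0.31.
Chaining: u(€779) = 0.18·1.00 + 0.82·0.31 = 0.4342.

0.434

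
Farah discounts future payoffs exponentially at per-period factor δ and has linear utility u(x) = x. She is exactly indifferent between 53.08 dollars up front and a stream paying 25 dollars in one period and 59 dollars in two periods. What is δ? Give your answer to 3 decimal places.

The stream is worth 25δ + 59δ² today, so 25δ + 59δ² = 53.08.
That is, 59δ² + 25δ − 53.08 = 0, a quadratic in δ.
δ = (−25 + √(25² + 4·59·53.08)) / (2·59) = (−25 + √13151.88) / 118 ≈ 0.760.

δ ≈ 0.760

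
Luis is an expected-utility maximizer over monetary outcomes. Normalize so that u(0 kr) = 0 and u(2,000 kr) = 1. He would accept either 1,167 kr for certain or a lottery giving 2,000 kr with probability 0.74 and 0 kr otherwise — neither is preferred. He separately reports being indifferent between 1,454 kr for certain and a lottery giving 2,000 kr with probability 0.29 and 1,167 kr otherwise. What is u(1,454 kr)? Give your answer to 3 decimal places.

The first gamble pins u(1,167 kr): it must equal 0.74·1 + 0.26·0 = 0.74.
The second indifference gives u(1,454 kr) = 0.29·u(2,000 kr) + 0.71·u(1,167 kr) = 0.29·1.00 + 0.71·0.74 = 0.8154.

0.815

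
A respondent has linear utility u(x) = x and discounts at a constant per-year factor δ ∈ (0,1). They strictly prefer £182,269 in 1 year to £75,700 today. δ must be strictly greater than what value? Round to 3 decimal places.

δ > 0.415

Under u(x) = x this choice says 75700 < δ·182269.
So δ > 75700/182269 = 0.41532.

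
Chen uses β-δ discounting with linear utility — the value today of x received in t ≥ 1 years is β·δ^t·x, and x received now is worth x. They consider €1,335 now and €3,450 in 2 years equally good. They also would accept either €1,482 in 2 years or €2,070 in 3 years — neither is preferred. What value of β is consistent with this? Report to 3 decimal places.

The second indifference involves only future payoffs, so β cancels: β·δ^2·1482 = β·δ^3·2070, giving δ = 1482/2070 = 0.71594.
Substituting δ into 1335 = β·δ^2·3450: β = 1335/(1768.377) ≈ 0.755.

β ≈ 0.755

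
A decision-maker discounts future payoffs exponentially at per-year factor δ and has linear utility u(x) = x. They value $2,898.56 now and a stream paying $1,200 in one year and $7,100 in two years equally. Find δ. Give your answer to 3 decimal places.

Equating present values: 2898.56 = 1200δ + 7100δ².
So 7100δ² + 1200δ − 2898.56 = 0.
By the quadratic formula (taking the positive root), δ = (−1200 + √83759104.00) / 14200 ≈ 0.560.

δ ≈ 0.560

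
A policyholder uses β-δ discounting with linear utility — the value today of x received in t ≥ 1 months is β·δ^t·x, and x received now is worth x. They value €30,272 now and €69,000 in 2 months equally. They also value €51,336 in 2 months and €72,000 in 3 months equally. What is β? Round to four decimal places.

Both payoffs in the second observation are in the future, so β drops out: δ^2·51336 = δ^3·72000 ⇒ δ = 51336/72000 = 0.71300.
Now use the now-vs-future pair: 30272 = β·δ^2·69000 gives β = 30272/(0.50837·69000) ≈ 0.8630.

β ≈ 0.8630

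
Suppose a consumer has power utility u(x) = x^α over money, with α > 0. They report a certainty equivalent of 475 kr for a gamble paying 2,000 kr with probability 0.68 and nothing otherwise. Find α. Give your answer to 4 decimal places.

Since u(0) = 0, the lottery's EU is 0.68·2000^α.
Setting u(475) equal to that: 475^α = 0.68·2000^α ⇒ (475/2000)^α = 0.68.
Taking logs: α·ln(475/2000) = ln(0.68), so α = -0.3856625 / -1.4375877 ≈ 0.2683.

α ≈ 0.2683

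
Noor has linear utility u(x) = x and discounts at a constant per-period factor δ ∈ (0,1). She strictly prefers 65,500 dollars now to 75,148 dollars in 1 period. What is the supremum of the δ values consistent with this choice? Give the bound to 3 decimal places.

The preference means 65500 > δ·75148.
Dividing through by 75148 gives δ < 0.87161.

δ < 0.872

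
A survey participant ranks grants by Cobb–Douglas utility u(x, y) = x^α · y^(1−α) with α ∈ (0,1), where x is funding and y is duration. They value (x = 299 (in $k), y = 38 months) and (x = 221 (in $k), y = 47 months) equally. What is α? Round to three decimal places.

The Cobb–Douglas utilities coincide, so 299^α·38^(1−α) = 221^α·47^(1−α).
Taking logs: α·ln 299 + (1−α)·ln 38 = α·ln 221 + (1−α)·ln 47, i.e. α·0.302281 = (1−α)·0.212561.
Thus α·(0.514842) = 0.212561, so α = 0.212561/0.514842 ≈ 0.413.

α ≈ 0.413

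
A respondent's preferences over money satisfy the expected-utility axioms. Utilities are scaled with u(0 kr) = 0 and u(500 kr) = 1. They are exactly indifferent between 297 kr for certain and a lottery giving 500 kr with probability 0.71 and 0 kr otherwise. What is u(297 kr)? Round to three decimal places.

u(297 kr) equals the lottery's expected utility: 0.71·1 + 0.29·0 = 0.71.

0.710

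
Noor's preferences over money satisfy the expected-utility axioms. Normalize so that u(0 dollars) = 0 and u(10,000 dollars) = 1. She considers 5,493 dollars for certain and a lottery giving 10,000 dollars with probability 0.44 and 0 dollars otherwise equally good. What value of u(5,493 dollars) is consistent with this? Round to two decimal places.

0.44

u(5,493 dollars) equals the lottery's expected utility: 0.44·1 + 0.56·0 = 0.44.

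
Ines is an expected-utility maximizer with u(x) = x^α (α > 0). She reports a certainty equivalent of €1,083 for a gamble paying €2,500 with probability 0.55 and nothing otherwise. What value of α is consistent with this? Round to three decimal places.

α ≈ 0.715

The lottery's expected utility is 0.55·u(2500) + 0.45·u(0) = 0.55·2500^α (since u(0) = 0 for α > 0).
Equating: 1083^α = 0.55·2500^α, i.e. 0.4332^α = 0.55.
Taking logs: α·ln(1083/2500) = ln(0.55), so α = -0.597837 / -0.836556 ≈ 0.715.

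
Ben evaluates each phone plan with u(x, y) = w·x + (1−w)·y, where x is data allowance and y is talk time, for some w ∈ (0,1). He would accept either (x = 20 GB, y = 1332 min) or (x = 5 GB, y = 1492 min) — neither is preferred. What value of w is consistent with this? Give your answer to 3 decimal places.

w = 0.914

Indifference: w·20 + (1−w)·1332 = w·5 + (1−w)·1492.
Rearranging, 15·w − 160·(1−w) = 0.
The marginal rate of substitution is 160/15, so w = 160/(15+160) = 0.914.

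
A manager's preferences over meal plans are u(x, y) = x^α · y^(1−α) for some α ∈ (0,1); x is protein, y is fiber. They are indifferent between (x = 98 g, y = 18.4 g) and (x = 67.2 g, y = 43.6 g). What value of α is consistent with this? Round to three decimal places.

The Cobb–Douglas utilities coincide, so 98^α·18.4^(1−α) = 67.2^α·43.6^(1−α).
Rearrange to (98/67.2)^α = (43.6/18.4)^(1−α) and take logs: α·0.377294 = (1−α)·0.862706.
With A = 0.377294 and B = 0.862706: α·A = (1−α)·B, so α = B/(A+B) = 0.862706/1.240000 ≈ 0.696.

α ≈ 0.696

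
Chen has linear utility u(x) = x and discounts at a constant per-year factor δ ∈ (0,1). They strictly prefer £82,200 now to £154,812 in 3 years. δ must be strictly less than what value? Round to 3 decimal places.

The preference means 82200 > δ^3·154812.
So δ^3 < 82200/154812 = 0.53097; taking the cube root of both positive sides preserves the inequality.
δ < 0.53097^(1/3) = 0.810.

δ < 0.810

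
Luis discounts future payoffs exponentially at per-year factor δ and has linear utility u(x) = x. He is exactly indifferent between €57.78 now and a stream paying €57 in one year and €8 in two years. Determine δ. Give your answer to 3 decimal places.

The stream is worth 57δ + 8δ² today, so 57δ + 8δ² = 57.78.
Rearranged: 8δ² + 57δ − 57.78 = 0.
By the quadratic formula (taking the positive root), δ = (−57 + √5097.96) / 16 ≈ 0.900.

δ ≈ 0.900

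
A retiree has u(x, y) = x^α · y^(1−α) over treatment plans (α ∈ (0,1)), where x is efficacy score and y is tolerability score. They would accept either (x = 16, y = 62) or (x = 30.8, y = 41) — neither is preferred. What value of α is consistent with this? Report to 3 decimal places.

Set the two utilities equal: 16^α·62^(1−α) = 30.8^α·41^(1−α).
Taking logs: α·ln 16 + (1−α)·ln 62 = α·ln 30.8 + (1−α)·ln 41, i.e. α·-0.654926 = (1−α)·-0.413562.
Thus α·(-1.068488) = -0.413562, so α = -0.413562/-1.068488 ≈ 0.387.

α ≈ 0.387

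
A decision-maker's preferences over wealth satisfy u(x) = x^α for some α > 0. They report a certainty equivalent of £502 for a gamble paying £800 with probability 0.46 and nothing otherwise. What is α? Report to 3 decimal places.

α ≈ 1.666

Since u(0) = 0, the lottery's EU is 0.46·800^α.
Setting u(502) equal to that: 502^α = 0.46·800^α ⇒ (502/800)^α = 0.46.
α = ln(0.46) / ln(502/800) = -0.776529/-0.466012 ≈ 1.666.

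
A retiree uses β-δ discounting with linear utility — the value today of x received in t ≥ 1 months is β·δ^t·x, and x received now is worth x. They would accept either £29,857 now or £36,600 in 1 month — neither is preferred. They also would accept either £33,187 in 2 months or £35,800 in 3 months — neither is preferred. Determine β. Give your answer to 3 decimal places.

β ≈ 0.880

From the later pair, β·δ^2·33187 = β·δ^3·35800; dividing through, δ = 33187/35800 = 0.92701.
Substituting δ into 29857 = β·δ·36600: β = 29857/(33928.609) ≈ 0.880.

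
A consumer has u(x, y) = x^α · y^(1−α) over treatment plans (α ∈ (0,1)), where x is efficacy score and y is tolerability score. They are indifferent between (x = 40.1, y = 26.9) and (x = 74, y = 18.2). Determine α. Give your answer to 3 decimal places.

α ≈ 0.389

Indifference: 40.1^α · 26.9^(1−α) = 74^α · 18.2^(1−α).
(40.1/74)^α = (18.2/26.9)^(1−α); take logs: α·ln(40.1/74) = (1−α)·ln(18.2/26.9), i.e. α·-0.612689 = (1−α)·-0.390705.
Thus α·(-1.003394) = -0.390705, so α = -0.390705/-1.003394 ≈ 0.389.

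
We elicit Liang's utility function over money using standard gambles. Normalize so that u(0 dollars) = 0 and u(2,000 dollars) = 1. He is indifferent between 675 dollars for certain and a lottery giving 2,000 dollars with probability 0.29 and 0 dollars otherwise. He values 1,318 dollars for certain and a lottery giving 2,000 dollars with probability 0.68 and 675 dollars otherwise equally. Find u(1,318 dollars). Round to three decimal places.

0.773

From the first indifference, u(675 dollars) = 0.29·u(2,000 dollars) + 0.71·u(0 dollars) = 0.29·1 + 0.71·0 = 0.29.
Then u(1,318 dollars) = 0.68·u(2,000 dollars) + 0.32·u(675 dollars) = 0.68·1.00 + 0.32·0.29 = 0.7728.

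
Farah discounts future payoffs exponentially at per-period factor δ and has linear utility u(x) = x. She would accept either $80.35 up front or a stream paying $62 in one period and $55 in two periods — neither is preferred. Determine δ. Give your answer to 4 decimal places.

Equating present values: 80.35 = 62δ + 55δ².
Rearranged: 55δ² + 62δ − 80.35 = 0.
The positive root is δ = [−62 + √(62² + 4·55·80.35)] / (2·55) = (−62 + 146.700)/110 ≈ 0.7700.

δ ≈ 0.7700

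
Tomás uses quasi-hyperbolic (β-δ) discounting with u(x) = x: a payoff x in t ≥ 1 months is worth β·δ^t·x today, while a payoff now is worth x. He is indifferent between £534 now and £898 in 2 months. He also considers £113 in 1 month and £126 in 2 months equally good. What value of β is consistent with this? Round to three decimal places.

From the later pair, β·δ^1·113 = β·δ^2·126; dividing through, δ = 113/126 = 0.89683.
The first indifference: 534 = β·δ^2·898, so β = 534/(δ^2·898) = 534/(0.80430·898) ≈ 0.739.

β ≈ 0.739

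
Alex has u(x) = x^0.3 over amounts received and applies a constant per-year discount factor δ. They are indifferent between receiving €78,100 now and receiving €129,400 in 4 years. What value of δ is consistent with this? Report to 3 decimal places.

Indifference means u(78100) = δ^4 · u(129400), so δ^4 = u(78100)/u(129400).
With u(x) = x^0.3: δ^4 = 78100^0.3/129400^0.3 = (78100/129400)^0.3 = 0.85944.
Taking the 4th root: δ = 0.85944^(1/4) ≈ 0.963.

δ ≈ 0.963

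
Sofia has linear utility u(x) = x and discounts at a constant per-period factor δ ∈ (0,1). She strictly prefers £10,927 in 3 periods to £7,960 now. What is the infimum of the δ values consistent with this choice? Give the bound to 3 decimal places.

The preference means 7960 < δ^3·10927.
Dividing by 10927: δ^3 > 0.72847. Both sides are positive, so the cube root keeps the direction.
δ > (7960/10927)^(1/3) ≈ 0.900.

δ > 0.900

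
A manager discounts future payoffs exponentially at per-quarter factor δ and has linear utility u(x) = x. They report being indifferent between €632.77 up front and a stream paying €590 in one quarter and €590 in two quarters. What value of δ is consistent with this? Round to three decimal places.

Present value of the stream is 590·δ + 590·δ². Indifference gives 590δ + 590δ² = 632.77.
That is, 590δ² + 590δ − 632.77 = 0, a quadratic in δ.
δ = (−590 + √(590² + 4·590·632.77)) / (2·590) = (−590 + √1841437.20) / 1180 ≈ 0.650.

δ ≈ 0.650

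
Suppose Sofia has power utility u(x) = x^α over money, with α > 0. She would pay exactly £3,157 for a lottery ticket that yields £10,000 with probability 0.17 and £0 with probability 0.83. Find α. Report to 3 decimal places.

EU(lottery) = 0.17·10000^α + 0.83·0 = 0.17·10000^α.
Setting u(3157) equal to that: 3157^α = 0.17·10000^α ⇒ (3157/10000)^α = 0.17.
α = ln(0.17) / ln(3157/10000) = -1.771957/-1.152963 ≈ 1.537.

α ≈ 1.537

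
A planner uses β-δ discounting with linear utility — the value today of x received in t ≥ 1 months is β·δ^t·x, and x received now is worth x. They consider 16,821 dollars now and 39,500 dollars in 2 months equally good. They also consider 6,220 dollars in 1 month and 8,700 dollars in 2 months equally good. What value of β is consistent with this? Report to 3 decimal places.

β ≈ 0.833

From the later pair, β·δ^1·6220 = β·δ^2·8700; dividing through, δ = 6220/8700 = 0.71494.
Now use the now-vs-future pair: 16821 = β·δ^2·39500 gives β = 16821/(0.51114·39500) ≈ 0.833.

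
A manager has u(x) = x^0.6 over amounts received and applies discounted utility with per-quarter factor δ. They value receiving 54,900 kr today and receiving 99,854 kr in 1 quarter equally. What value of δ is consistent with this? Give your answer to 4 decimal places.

δ ≈ 0.6984

The payoff in 1 quarter is discounted by δ, so u(54900) = δ·u(99854) and δ = u(54900)/u(99854).
With u(x) = x^0.6: δ = 54900^0.6/99854^0.6 = (54900/99854)^0.6 = 0.69843.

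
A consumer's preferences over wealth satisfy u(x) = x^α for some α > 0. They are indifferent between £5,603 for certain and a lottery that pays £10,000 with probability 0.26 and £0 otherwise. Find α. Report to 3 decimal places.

α ≈ 2.325

The lottery's expected utility is 0.26·u(10000) + 0.74·u(0) = 0.26·10000^α (since u(0) = 0 for α > 0).
Setting u(5603) equal to that: 5603^α = 0.26·10000^α ⇒ (5603/10000)^α = 0.26.
Taking logs: α·ln(5603/10000) = ln(0.26), so α = -1.347074 / -0.579283 ≈ 2.325.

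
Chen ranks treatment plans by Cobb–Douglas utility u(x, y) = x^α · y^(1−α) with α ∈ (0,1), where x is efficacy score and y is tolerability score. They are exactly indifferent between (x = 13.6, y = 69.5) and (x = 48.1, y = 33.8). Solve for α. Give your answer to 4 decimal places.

The Cobb–Douglas utilities coincide, so 13.6^α·69.5^(1−α) = 48.1^α·33.8^(1−α).
Taking logs: α·ln 13.6 + (1−α)·ln 69.5 = α·ln 48.1 + (1−α)·ln 33.8, i.e. α·-1.2632124 = (1−α)·-0.7208660.
Thus α·(-1.9840784) = -0.7208660, so α = -0.7208660/-1.9840784 ≈ 0.3633.

α ≈ 0.3633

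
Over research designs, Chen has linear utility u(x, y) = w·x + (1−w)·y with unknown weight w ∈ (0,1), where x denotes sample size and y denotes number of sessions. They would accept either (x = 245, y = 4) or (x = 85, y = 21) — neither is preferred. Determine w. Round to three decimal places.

w = 0.096

Equating utilities: w·245 + (1−w)·4 = w·85 + (1−w)·21.
w·(245−85) = (1−w)·(21−4), i.e. w·160 = (1−w)·17.
So w/(1−w) = 17/160 = 0.1062, giving w = 17/(160+17) = 0.096.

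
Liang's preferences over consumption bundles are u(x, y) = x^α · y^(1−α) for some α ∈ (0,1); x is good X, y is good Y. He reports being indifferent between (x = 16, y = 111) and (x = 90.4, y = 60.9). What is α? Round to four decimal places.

Indifference: 16^α · 111^(1−α) = 90.4^α · 60.9^(1−α).
Taking logs: α·ln 16 + (1−α)·ln 111 = α·ln 90.4 + (1−α)·ln 60.9, i.e. α·-1.7316555 = (1−α)·-0.6002970.
With A = -1.7316555 and B = -0.6002970: α·A = (1−α)·B, so α = B/(A+B) = -0.6002970/-2.3319525 ≈ 0.2574.

α ≈ 0.2574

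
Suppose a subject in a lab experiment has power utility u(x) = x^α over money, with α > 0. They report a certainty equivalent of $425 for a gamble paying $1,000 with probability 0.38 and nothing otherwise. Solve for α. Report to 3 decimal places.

α ≈ 1.131

Since u(0) = 0, the lottery's EU is 0.38·1000^α.
Indifference: 425^α = 0.38·1000^α, so (425/1000)^α = 0.38.
Taking logs: α·ln(425/1000) = ln(0.38), so α = -0.967584 / -0.855666 ≈ 1.131.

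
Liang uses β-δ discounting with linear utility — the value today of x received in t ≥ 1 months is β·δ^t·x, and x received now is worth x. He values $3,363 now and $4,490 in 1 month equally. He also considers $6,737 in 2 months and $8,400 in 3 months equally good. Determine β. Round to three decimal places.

From the later pair, β·δ^2·6737 = β·δ^3·8400; dividing through, δ = 6737/8400 = 0.80202.
Substituting δ into 3363 = β·δ·4490: β = 3363/(3601.087) ≈ 0.934.

β ≈ 0.934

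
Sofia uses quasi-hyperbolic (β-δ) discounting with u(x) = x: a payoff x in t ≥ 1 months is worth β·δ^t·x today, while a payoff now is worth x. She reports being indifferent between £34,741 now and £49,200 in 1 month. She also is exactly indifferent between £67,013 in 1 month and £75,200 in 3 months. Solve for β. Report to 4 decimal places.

Both payoffs in the second observation are in the future, so β drops out: δ^1·67013 = δ^3·75200 ⇒ δ^2 = 67013/75200 = 0.89113, so δ = 0.94400.
Substituting δ into 34741 = β·δ·49200: β = 34741/(46444.652) ≈ 0.7480.

β ≈ 0.7480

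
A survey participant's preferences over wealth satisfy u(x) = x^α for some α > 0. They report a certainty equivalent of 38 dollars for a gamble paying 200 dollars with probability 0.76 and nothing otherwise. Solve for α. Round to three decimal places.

Since u(0) = 0, the lottery's EU is 0.76·200^α.
Setting u(38) equal to that: 38^α = 0.76·200^α ⇒ (38/200)^α = 0.76.
Taking logs: α·ln(38/200) = ln(0.76), so α = -0.274437 / -1.660731 ≈ 0.165.

α ≈ 0.165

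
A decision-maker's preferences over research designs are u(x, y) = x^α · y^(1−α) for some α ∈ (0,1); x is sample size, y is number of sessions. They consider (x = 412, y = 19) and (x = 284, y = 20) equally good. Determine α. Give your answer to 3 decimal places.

Set the two utilities equal: 412^α·19^(1−α) = 284^α·20^(1−α).
Rearrange to (412/284)^α = (20/19)^(1−α) and take logs: α·0.372049 = (1−α)·0.051293.
Thus α·(0.423342) = 0.051293, so α = 0.051293/0.423342 ≈ 0.121.

α ≈ 0.121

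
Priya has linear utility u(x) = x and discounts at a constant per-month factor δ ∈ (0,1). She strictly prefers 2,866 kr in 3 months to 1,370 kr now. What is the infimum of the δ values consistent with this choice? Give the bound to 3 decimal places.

δ > 0.782

Comparing present values: 1370 < δ^3·2866.
Dividing by 2866: δ^3 > 0.47802. Both sides are positive, so the cube root keeps the direction.
δ > (1370/2866)^(1/3) ≈ 0.782.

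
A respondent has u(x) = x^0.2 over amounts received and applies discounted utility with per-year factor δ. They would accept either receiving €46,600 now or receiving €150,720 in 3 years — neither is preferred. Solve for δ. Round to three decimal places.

δ ≈ 0.925

Indifference means u(46600) = δ^3 · u(150720), so δ^3 = u(46600)/u(150720).
Since u(x) = x^0.2, δ^3 = (46600/150720)^0.2 = 0.30918^0.2 = 0.79076.
Hence δ = (0.79076)^(1/3) = 0.92473.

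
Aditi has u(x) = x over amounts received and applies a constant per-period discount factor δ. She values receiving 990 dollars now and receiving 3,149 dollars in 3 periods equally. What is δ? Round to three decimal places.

Indifference means u(990) = δ^3 · u(3149), so δ^3 = u(990)/u(3149).
With u(x) = x: δ^3 = 990/3149 = 0.31439.
So δ = 0.31439^(1/3) ≈ 0.680.

δ ≈ 0.680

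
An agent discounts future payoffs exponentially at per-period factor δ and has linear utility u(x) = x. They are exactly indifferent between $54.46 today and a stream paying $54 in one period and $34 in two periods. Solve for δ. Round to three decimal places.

δ ≈ 0.700

Equating present values: 54.46 = 54δ + 34δ².
So 34δ² + 54δ − 54.46 = 0.
δ = (−54 + √(54² + 4·34·54.46)) / (2·34) = (−54 + √10322.56) / 68 ≈ 0.700.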